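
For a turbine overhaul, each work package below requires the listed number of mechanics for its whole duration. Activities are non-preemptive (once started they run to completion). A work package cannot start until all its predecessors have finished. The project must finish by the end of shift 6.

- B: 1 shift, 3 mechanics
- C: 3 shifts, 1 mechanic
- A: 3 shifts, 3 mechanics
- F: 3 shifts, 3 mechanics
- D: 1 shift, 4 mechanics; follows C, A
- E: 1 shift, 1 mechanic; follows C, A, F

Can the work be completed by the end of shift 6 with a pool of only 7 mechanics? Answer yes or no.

Schedule B@1, C@1, A@1, F@2, D@4, E@5: s1:7  s2:7  s3:7  s4:7  s5:1  s6:0 — peak 7 ≤ 7.

yes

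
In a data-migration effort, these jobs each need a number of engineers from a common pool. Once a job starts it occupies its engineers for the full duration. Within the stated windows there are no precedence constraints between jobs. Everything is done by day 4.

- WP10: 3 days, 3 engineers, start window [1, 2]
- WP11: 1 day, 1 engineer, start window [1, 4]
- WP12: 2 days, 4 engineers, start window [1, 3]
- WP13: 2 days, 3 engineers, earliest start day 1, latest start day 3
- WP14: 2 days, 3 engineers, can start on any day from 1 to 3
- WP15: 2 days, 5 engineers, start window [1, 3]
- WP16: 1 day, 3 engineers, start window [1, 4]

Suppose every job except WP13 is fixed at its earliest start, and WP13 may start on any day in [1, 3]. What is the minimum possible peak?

WP13@1: d1:22  d2:18  d3:3  d4:0 → peak 22
WP13@2: d1:19  d2:18  d3:6  d4:0 → peak 19
WP13@3: d1:19  d2:15  d3:6  d4:3 → peak 19
Best is WP13@2, peak 19.

19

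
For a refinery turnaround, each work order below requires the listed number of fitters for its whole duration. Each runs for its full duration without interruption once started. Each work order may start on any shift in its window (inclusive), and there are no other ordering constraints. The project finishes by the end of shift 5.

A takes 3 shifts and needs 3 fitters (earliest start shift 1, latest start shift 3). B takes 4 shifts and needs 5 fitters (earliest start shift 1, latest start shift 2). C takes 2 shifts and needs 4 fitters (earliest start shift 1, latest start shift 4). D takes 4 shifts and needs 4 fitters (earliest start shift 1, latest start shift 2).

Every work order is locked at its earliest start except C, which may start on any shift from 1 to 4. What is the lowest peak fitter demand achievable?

C@1: s1:16  s2:16  s3:12  s4:9  s5:0 → peak 16
C@2: s1:12  s2:16  s3:16  s4:9  s5:0 → peak 16
C@3: s1:12  s2:12  s3:16  s4:13  s5:0 → peak 16
C@4: s1:12  s2:12  s3:12  s4:13  s5:4 → peak 13
Best is C@4, peak 13.

13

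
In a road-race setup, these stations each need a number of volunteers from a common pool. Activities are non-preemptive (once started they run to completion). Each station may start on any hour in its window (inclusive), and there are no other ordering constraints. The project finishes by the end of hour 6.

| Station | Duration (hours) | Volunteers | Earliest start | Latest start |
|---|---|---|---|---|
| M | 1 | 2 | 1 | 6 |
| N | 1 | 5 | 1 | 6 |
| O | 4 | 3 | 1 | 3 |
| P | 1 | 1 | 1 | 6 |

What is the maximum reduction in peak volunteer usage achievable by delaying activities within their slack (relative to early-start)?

Early-start peak: h1:11  h2:3  h3:3  h4:3  h5:0  h6:0 ⇒ 11.
Leveled (M@1, N@2, O@3, P@1): h1:3  h2:5  h3:3  h4:3  h5:3  h6:3 ⇒ 5.
Reduction 11 − 5 = 6.

6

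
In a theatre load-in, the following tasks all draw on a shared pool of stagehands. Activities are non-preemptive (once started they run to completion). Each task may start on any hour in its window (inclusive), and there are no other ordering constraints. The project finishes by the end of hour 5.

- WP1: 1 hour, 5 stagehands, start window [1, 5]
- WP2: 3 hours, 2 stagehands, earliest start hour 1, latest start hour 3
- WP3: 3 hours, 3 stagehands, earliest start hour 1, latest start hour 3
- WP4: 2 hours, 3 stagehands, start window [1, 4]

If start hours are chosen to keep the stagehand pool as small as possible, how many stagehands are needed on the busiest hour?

7

Early-start (WP1@1, WP2@1, WP3@1, WP4@1) gives peak 13: h1:13  h2:8  h3:5  h4:0  h5:0.
Shift WP3→2, WP4→4.
Schedule WP1@1, WP2@1, WP3@2, WP4@4: h1:7  h2:5  h3:5  h4:6  h5:3 — peak 7.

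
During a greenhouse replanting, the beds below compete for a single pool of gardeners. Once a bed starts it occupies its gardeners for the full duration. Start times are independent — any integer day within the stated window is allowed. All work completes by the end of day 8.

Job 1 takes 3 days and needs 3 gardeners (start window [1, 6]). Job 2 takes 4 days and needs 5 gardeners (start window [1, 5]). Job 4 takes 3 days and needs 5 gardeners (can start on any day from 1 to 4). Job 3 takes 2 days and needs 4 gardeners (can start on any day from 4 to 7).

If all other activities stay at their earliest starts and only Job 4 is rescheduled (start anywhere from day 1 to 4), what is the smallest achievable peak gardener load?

13

Job 4@1: d1:13  d2:13  d3:13  d4:9  d5:4  d6:0  d7:0  d8:0 → peak 13
Job 4@2: d1:8  d2:13  d3:13  d4:14  d5:4  d6:0  d7:0  d8:0 → peak 14
Job 4@3: d1:8  d2:8  d3:13  d4:14  d5:9  d6:0  d7:0  d8:0 → peak 14
Job 4@4: d1:8  d2:8  d3:8  d4:14  d5:9  d6:5  d7:0  d8:0 → peak 14
Best is Job 4@1, peak 13.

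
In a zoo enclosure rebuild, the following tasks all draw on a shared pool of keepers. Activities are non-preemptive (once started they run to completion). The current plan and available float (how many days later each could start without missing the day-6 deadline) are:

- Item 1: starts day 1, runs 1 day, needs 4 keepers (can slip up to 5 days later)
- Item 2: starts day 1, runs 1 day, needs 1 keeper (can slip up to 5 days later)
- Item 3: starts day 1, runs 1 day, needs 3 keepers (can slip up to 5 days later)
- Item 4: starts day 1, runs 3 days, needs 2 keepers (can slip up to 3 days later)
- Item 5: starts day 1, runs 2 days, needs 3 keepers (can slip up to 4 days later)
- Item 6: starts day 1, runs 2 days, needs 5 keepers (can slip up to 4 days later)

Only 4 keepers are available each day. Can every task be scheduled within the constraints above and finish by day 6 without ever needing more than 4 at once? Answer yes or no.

no

Total keeper-days = 30; over 6 days the average is 30/6 > 4, so some day must exceed 4.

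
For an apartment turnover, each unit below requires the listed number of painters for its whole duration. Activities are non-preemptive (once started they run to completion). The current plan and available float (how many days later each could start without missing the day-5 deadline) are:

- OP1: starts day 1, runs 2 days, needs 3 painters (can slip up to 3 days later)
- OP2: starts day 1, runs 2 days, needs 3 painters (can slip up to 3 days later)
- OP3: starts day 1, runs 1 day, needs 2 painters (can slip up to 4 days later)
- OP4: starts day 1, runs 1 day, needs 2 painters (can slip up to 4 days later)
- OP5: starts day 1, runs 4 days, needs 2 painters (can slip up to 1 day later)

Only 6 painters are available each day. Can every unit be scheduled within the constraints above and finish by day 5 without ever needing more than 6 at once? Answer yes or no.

yes

Schedule OP1@1, OP2@3, OP3@1, OP4@5, OP5@2: d1:5  d2:5  d3:5  d4:5  d5:4 — peak 5 ≤ 6.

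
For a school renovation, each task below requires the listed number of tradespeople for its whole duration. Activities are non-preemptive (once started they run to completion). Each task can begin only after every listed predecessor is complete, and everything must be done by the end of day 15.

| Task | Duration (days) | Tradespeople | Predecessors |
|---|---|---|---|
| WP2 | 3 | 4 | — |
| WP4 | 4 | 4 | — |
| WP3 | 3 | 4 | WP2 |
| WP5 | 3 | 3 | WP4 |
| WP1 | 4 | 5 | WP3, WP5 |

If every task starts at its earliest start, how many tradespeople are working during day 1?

8

At early start, day 1 has: WP2, WP4.
Demand: 4 + 4 = 8.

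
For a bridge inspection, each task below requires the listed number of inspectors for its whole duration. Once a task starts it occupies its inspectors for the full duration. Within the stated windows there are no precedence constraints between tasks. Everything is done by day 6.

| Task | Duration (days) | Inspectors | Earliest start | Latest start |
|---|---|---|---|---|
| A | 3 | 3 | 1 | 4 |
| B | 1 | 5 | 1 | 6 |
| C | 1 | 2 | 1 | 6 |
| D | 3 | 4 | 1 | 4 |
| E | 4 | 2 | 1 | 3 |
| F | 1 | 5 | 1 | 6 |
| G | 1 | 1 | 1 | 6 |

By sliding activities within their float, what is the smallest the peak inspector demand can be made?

8

Early-start (A@1, B@1, C@1, D@1, E@1, F@1, G@1) gives peak 22: d1:22  d2:9  d3:9  d4:2  d5:0  d6:0.
Shift C→3, D→4, E→3, F→2, G→3.
Schedule A@1, B@1, C@3, D@4, E@3, F@2, G@3: d1:8  d2:8  d3:8  d4:6  d5:6  d6:6 — peak 8.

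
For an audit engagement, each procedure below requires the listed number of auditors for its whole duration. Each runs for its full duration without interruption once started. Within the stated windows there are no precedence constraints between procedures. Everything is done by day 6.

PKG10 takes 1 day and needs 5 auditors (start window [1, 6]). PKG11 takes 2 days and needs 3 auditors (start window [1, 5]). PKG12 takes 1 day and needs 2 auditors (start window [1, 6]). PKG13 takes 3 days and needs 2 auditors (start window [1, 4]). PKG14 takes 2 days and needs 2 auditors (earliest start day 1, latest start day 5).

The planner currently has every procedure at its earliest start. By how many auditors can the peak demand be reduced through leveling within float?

Early-start peak: d1:14  d2:7  d3:2  d4:0  d5:0  d6:0 ⇒ 14.
Leveled (PKG10@1, PKG11@2, PKG12@2, PKG13@3, PKG14@4): d1:5  d2:5  d3:5  d4:4  d5:4  d6:0 ⇒ 5.
Reduction 14 − 5 = 9.

9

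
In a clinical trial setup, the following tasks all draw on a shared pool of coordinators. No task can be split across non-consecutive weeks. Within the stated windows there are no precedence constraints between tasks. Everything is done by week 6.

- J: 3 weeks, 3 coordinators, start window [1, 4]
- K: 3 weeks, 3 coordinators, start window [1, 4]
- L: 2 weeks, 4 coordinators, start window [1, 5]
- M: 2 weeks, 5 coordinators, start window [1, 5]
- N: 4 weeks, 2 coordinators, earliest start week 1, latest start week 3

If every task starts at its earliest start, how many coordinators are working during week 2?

At early start, week 2 has: J, K, L, M, N.
Demand: 3 + 3 + 4 + 5 + 2 = 17.

17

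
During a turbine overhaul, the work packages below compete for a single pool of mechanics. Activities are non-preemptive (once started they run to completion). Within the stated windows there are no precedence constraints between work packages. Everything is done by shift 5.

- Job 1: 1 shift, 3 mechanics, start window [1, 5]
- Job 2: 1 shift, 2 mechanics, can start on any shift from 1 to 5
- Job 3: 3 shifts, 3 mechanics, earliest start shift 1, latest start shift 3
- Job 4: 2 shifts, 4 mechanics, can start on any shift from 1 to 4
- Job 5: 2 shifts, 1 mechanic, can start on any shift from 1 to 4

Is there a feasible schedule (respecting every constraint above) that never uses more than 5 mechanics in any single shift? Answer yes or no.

no

The minimum achievable peak is 6; 5 < 6, so no feasible schedule stays within the cap.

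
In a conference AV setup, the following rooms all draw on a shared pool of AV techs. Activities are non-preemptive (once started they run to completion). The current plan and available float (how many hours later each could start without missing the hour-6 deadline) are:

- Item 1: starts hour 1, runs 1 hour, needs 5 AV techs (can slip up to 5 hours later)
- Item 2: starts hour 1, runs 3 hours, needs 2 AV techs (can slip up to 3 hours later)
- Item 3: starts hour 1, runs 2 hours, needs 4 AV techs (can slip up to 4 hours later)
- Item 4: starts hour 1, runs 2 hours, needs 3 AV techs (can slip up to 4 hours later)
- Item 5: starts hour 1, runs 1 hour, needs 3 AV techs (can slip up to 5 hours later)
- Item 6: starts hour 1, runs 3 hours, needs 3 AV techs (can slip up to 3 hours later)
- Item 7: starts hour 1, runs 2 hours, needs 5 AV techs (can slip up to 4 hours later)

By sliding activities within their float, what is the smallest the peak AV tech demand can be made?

9

Early-start (Item 1@1, Item 2@1, Item 3@1, Item 4@1, Item 5@1, Item 6@1, Item 7@1) gives peak 25: h1:25  h2:17  h3:5  h4:0  h5:0  h6:0.
Shift Item 3→2, Item 4→2, Item 5→4, Item 6→4, Item 7→5.
Schedule Item 1@1, Item 2@1, Item 3@2, Item 4@2, Item 5@4, Item 6@4, Item 7@5: h1:7  h2:9  h3:9  h4:6  h5:8  h6:8 — peak 9.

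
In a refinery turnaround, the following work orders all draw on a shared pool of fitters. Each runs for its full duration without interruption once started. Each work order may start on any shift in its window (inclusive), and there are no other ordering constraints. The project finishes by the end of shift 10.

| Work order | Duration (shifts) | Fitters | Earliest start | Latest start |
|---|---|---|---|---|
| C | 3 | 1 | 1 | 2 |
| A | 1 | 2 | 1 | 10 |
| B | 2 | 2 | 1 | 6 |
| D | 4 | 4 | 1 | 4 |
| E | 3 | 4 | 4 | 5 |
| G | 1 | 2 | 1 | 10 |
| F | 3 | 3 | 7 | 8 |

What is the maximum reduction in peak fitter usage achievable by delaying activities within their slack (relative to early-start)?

5

Early-start peak: s1:11  s2:7  s3:5  s4:8  s5:4  s6:4  s7:3  s8:3  s9:3  s10:0 ⇒ 11.
Leveled (C@1, A@4, B@5, D@1, E@5, G@7, F@8): s1:5  s2:5  s3:5  s4:6  s5:6  s6:6  s7:6  s8:3  s9:3  s10:3 ⇒ 6.
Reduction 11 − 6 = 5.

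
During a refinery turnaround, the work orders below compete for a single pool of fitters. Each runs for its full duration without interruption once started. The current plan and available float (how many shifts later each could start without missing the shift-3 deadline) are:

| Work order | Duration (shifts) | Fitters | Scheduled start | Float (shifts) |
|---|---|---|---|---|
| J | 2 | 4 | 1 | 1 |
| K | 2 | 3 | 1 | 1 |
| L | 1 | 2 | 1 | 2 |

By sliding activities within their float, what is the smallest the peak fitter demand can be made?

7

Early-start (J@1, K@1, L@1) gives peak 9: s1:9  s2:7  s3:0.
Shift L→3.
Schedule J@1, K@1, L@3: s1:7  s2:7  s3:2 — peak 7.
No arrangement of the 12 feasible schedules does better.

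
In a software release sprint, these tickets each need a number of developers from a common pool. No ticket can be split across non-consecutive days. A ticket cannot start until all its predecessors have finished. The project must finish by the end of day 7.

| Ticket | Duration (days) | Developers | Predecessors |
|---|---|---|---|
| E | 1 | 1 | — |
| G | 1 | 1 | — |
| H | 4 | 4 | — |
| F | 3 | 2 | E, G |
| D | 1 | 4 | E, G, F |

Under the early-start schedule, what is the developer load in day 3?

6

At early start, day 3 has: H, F.
Demand: 4 + 2 = 6.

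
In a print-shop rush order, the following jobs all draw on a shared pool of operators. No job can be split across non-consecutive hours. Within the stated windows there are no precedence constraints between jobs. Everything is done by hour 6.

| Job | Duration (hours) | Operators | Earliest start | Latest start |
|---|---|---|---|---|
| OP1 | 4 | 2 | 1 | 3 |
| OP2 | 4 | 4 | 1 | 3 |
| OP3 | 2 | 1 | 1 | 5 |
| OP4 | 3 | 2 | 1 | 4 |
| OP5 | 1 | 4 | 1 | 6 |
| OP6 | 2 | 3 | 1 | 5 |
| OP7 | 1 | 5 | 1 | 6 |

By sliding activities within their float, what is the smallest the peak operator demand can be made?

Early-start (OP1@1, OP2@1, OP3@1, OP4@1, OP5@1, OP6@1, OP7@1) gives peak 21: h1:21  h2:12  h3:8  h4:6  h5:0  h6:0.
Shift OP3→4, OP5→5, OP6→5, OP7→6.
Schedule OP1@1, OP2@1, OP3@4, OP4@1, OP5@5, OP6@5, OP7@6: h1:8  h2:8  h3:8  h4:7  h5:8  h6:8 — peak 8.
Total operator-hours = 47 over 6 hours ⇒ peak ≥ ⌈47/6⌉ = 8, so 8 is optimal.

8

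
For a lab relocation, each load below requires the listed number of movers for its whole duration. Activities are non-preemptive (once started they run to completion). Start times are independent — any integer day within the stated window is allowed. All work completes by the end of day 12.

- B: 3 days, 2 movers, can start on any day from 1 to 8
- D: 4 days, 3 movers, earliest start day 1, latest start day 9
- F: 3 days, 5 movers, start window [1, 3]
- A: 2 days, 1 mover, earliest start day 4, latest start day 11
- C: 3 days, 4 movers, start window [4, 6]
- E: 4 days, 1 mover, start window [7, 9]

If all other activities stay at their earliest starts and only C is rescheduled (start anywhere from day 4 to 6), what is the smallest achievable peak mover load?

10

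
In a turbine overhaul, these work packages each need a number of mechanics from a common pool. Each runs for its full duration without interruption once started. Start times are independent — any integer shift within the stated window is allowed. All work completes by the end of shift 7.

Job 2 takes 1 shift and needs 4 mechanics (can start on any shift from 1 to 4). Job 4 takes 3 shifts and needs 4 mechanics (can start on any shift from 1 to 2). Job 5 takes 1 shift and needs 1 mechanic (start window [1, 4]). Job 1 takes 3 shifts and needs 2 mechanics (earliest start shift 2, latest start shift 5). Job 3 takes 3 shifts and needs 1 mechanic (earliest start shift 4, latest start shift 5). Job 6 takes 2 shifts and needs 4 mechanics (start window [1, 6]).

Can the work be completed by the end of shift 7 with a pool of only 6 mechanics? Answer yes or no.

yes

Schedule Job 2@1, Job 4@2, Job 5@1, Job 1@2, Job 3@5, Job 6@5: s1:5  s2:6  s3:6  s4:6  s5:5  s6:5  s7:1 — peak 6 ≤ 6.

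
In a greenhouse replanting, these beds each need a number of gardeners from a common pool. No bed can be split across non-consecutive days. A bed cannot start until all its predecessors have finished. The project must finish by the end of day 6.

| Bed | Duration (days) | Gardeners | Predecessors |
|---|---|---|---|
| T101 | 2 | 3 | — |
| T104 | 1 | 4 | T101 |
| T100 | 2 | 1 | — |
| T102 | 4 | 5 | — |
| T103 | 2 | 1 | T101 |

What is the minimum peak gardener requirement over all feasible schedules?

8

Early-start (T101@1, T104@3, T100@1, T102@1, T103@3) gives peak 10: d1:9  d2:9  d3:10  d4:6  d5:0  d6:0.
Shift T104→5, T100→3.
Schedule T101@1, T104@5, T100@3, T102@1, T103@3: d1:8  d2:8  d3:7  d4:7  d5:4  d6:0 — peak 8.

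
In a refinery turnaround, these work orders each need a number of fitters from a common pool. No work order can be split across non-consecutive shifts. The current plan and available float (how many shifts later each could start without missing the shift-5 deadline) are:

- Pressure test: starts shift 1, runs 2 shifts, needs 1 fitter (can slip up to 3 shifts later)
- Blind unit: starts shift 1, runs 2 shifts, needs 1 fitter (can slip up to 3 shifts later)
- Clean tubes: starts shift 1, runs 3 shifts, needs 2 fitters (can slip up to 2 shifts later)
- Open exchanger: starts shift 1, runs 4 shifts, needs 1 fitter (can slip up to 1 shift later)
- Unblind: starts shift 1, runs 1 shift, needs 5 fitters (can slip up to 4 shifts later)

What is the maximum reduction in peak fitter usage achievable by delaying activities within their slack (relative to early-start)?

Early-start peak: s1:10  s2:5  s3:3  s4:1  s5:0 ⇒ 10.
Leveled (Pressure test@1, Blind unit@1, Clean tubes@1, Open exchanger@1, Unblind@5): s1:5  s2:5  s3:3  s4:1  s5:5 ⇒ 5.
Reduction 10 − 5 = 5.

5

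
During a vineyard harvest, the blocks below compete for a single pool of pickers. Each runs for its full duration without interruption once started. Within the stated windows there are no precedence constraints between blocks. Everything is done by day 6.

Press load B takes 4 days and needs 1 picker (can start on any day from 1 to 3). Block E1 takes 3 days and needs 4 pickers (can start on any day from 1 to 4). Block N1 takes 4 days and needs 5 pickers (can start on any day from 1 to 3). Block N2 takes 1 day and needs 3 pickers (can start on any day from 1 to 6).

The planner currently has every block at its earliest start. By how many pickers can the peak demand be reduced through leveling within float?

Early-start peak: d1:13  d2:10  d3:10  d4:6  d5:0  d6:0 ⇒ 13.
Leveled (Press load B@1, Block E1@1, Block N1@1, Block N2@4): d1:10  d2:10  d3:10  d4:9  d5:0  d6:0 ⇒ 10.
Reduction 13 − 10 = 3.

3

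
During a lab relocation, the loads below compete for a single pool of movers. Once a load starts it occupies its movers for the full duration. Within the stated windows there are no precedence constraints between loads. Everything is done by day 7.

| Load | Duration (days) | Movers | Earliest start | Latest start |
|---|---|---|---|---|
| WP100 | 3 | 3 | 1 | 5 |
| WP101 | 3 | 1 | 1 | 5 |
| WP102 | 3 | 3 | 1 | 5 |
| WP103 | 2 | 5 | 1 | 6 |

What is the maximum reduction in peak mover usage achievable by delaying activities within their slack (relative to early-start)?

6

Early-start peak: d1:12  d2:12  d3:7  d4:0  d5:0  d6:0  d7:0 ⇒ 12.
Leveled (WP100@1, WP101@4, WP102@1, WP103@4): d1:6  d2:6  d3:6  d4:6  d5:6  d6:1  d7:0 ⇒ 6.
Reduction 12 − 6 = 6.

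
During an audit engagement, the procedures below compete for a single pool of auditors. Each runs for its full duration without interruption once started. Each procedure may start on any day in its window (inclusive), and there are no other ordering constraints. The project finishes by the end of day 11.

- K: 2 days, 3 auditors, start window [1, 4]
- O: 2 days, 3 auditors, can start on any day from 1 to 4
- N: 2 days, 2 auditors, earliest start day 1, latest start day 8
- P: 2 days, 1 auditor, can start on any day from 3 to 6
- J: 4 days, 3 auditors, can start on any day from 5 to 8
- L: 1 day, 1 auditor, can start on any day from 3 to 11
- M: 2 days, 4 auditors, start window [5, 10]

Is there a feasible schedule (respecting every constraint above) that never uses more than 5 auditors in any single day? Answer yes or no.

yes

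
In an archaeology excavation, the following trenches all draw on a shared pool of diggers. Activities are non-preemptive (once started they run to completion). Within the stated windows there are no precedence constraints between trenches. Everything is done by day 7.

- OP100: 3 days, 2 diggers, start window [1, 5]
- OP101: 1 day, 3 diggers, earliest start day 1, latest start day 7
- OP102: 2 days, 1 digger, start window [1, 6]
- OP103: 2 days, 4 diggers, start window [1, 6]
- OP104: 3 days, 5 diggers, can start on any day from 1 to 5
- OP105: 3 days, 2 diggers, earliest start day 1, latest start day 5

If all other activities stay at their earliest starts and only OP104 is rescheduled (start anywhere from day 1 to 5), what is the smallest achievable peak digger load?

OP104@1: d1:17  d2:14  d3:9  d4:0  d5:0  d6:0  d7:0 → peak 17
OP104@2: d1:12  d2:14  d3:9  d4:5  d5:0  d6:0  d7:0 → peak 14
OP104@3: d1:12  d2:9  d3:9  d4:5  d5:5  d6:0  d7:0 → peak 12
OP104@4: d1:12  d2:9  d3:4  d4:5  d5:5  d6:5  d7:0 → peak 12
OP104@5: d1:12  d2:9  d3:4  d4:0  d5:5  d6:5  d7:5 → peak 12
Best is OP104@3, peak 12.

12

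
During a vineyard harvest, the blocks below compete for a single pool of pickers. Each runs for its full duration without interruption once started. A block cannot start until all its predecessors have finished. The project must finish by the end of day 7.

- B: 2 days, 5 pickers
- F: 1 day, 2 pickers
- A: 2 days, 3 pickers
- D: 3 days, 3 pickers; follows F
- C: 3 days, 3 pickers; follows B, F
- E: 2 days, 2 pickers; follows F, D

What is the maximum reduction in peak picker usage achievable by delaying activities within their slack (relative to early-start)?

Early-start peak: d1:10  d2:11  d3:6  d4:6  d5:5  d6:2  d7:0 ⇒ 11.
Leveled (B@1, F@1, A@3, D@3, C@5, E@6): d1:7  d2:5  d3:6  d4:6  d5:6  d6:5  d7:5 ⇒ 7.
Reduction 11 − 7 = 4.

4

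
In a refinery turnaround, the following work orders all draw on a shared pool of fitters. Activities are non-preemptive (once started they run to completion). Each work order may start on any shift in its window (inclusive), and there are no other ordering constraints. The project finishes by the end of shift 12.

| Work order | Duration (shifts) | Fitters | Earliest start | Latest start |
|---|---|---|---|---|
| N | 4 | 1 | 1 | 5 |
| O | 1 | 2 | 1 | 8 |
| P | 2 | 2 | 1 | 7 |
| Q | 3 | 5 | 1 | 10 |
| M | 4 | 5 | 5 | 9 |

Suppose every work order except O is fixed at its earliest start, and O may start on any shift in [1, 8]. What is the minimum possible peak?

O@1: s1:10  s2:8  s3:6  s4:1  s5:5  s6:5  s7:5  s8:5  s9:0  s10:0  s11:0  s12:0 → peak 10
O@2: s1:8  s2:10  s3:6  s4:1  s5:5  s6:5  s7:5  s8:5  s9:0  s10:0  s11:0  s12:0 → peak 10
O@3: s1:8  s2:8  s3:8  s4:1  s5:5  s6:5  s7:5  s8:5  s9:0  s10:0  s11:0  s12:0 → peak 8
O@4: s1:8  s2:8  s3:6  s4:3  s5:5  s6:5  s7:5  s8:5  s9:0  s10:0  s11:0  s12:0 → peak 8
O@5: s1:8  s2:8  s3:6  s4:1  s5:7  s6:5  s7:5  s8:5  s9:0  s10:0  s11:0  s12:0 → peak 8
O@6: s1:8  s2:8  s3:6  s4:1  s5:5  s6:7  s7:5  s8:5  s9:0  s10:0  s11:0  s12:0 → peak 8
O@7: s1:8  s2:8  s3:6  s4:1  s5:5  s6:5  s7:7  s8:5  s9:0  s10:0  s11:0  s12:0 → peak 8
O@8: s1:8  s2:8  s3:6  s4:1  s5:5  s6:5  s7:5  s8:7  s9:0  s10:0  s11:0  s12:0 → peak 8
Best is O@3, peak 8.

8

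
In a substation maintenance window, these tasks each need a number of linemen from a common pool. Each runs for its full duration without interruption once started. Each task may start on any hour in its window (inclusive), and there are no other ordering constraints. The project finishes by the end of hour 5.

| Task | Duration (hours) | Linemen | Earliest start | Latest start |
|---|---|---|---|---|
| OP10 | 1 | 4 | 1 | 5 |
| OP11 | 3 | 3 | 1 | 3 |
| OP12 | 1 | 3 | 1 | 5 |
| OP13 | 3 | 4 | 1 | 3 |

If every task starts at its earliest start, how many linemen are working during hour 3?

7

At early start, hour 3 has: OP11, OP13.
Demand: 3 + 4 = 7.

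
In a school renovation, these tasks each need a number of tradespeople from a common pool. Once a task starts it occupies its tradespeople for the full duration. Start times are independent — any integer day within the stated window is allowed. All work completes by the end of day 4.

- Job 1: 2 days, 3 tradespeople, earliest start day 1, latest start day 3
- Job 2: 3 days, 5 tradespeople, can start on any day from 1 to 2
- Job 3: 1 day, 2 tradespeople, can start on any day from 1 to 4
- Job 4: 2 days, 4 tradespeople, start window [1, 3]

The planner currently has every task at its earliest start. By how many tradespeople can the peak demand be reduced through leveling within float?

Early-start peak: d1:14  d2:12  d3:5  d4:0 ⇒ 14.
Leveled (Job 1@1, Job 2@1, Job 3@4, Job 4@3): d1:8  d2:8  d3:9  d4:6 ⇒ 9.
Reduction 14 − 9 = 5.

5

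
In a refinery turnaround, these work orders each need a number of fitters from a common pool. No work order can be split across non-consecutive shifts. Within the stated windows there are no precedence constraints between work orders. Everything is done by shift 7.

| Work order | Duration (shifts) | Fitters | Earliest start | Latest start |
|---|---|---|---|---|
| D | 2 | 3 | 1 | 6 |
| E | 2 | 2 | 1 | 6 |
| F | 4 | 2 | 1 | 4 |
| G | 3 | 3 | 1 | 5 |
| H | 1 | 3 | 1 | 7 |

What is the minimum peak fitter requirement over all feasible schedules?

5

Early-start (D@1, E@1, F@1, G@1, H@1) gives peak 13: s1:13  s2:10  s3:5  s4:2  s5:0  s6:0  s7:0.
Shift F→3, G→3, H→6.
Schedule D@1, E@1, F@3, G@3, H@6: s1:5  s2:5  s3:5  s4:5  s5:5  s6:5  s7:0 — peak 5.
Total fitter-shifts = 30 over 7 shifts ⇒ peak ≥ ⌈30/7⌉ = 5, so 5 is optimal.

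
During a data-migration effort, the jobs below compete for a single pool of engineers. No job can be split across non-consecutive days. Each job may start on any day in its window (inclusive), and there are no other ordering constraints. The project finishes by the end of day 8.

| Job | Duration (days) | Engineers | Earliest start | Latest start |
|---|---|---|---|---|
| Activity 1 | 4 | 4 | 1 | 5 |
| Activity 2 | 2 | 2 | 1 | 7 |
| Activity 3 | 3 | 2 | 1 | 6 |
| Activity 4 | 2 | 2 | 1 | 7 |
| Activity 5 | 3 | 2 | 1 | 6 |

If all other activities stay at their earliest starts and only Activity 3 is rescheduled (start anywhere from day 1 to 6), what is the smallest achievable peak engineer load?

Activity 3@1: d1:12  d2:12  d3:8  d4:4  d5:0  d6:0  d7:0  d8:0 → peak 12
Activity 3@2: d1:10  d2:12  d3:8  d4:6  d5:0  d6:0  d7:0  d8:0 → peak 12
Activity 3@3: d1:10  d2:10  d3:8  d4:6  d5:2  d6:0  d7:0  d8:0 → peak 10
Activity 3@4: d1:10  d2:10  d3:6  d4:6  d5:2  d6:2  d7:0  d8:0 → peak 10
Activity 3@5: d1:10  d2:10  d3:6  d4:4  d5:2  d6:2  d7:2  d8:0 → peak 10
Activity 3@6: d1:10  d2:10  d3:6  d4:4  d5:0  d6:2  d7:2  d8:2 → peak 10
Best is Activity 3@3, peak 10.

10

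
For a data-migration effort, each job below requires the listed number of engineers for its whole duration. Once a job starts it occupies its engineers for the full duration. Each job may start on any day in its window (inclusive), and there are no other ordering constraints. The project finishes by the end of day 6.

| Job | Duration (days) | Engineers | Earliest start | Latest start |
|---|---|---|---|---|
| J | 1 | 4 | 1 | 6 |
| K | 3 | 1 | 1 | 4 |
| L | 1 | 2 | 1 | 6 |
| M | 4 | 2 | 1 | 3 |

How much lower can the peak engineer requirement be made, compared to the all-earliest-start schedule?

5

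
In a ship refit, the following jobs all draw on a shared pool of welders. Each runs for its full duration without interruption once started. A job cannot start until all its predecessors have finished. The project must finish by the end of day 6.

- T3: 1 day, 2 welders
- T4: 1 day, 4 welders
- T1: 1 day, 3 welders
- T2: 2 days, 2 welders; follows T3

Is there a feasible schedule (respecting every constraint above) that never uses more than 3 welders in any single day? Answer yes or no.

The minimum achievable peak is 4; 3 < 4, so no feasible schedule stays within the cap.

no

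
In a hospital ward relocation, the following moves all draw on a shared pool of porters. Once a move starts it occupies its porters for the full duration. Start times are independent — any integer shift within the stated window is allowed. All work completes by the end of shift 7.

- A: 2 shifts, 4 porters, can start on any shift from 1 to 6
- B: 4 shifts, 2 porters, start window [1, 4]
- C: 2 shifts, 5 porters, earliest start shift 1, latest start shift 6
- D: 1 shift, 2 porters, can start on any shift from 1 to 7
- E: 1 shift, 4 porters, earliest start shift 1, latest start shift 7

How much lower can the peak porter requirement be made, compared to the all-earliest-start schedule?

11

Early-start peak: s1:17  s2:11  s3:2  s4:2  s5:0  s6:0  s7:0 ⇒ 17.
Leveled (A@1, B@1, C@5, D@3, E@4): s1:6  s2:6  s3:4  s4:6  s5:5  s6:5  s7:0 ⇒ 6.
Reduction 17 − 6 = 11.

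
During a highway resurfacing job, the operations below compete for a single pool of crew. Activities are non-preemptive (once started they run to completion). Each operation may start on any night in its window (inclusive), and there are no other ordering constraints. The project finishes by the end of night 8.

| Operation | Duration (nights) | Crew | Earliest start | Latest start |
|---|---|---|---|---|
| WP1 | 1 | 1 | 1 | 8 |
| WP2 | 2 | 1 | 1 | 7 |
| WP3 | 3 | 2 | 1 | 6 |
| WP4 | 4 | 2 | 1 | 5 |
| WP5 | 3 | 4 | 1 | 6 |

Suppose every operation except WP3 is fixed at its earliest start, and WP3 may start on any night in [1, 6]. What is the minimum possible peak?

WP3@1: n1:10  n2:9  n3:8  n4:2  n5:0  n6:0  n7:0  n8:0 → peak 10
WP3@2: n1:8  n2:9  n3:8  n4:4  n5:0  n6:0  n7:0  n8:0 → peak 9
WP3@3: n1:8  n2:7  n3:8  n4:4  n5:2  n6:0  n7:0  n8:0 → peak 8
WP3@4: n1:8  n2:7  n3:6  n4:4  n5:2  n6:2  n7:0  n8:0 → peak 8
WP3@5: n1:8  n2:7  n3:6  n4:2  n5:2  n6:2  n7:2  n8:0 → peak 8
WP3@6: n1:8  n2:7  n3:6  n4:2  n5:0  n6:2  n7:2  n8:2 → peak 8
Best is WP3@3, peak 8.

8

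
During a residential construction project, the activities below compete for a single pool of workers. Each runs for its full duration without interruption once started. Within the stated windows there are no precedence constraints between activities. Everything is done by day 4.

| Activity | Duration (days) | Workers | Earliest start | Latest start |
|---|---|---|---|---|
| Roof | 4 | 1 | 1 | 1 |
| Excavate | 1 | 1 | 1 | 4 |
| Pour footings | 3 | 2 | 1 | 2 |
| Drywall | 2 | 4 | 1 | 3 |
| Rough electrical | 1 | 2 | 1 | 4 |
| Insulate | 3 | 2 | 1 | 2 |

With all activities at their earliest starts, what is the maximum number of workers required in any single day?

Early-start schedule: Roof@1, Excavate@1, Pour footings@1, Drywall@1, Rough electrical@1, Insulate@1.
Load per day: day 1: 12, day 2: 9, day 3: 5, day 4: 1.
Peak is 12.

12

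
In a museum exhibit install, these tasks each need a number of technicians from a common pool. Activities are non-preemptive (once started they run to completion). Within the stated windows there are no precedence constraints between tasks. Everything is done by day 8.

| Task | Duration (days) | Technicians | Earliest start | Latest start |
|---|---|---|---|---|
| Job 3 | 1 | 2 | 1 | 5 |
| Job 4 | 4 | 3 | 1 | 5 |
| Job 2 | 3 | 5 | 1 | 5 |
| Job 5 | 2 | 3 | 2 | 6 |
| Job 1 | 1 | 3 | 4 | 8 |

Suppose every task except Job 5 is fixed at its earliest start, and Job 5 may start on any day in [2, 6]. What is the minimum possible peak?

Job 5@2: d1:10  d2:11  d3:11  d4:6  d5:0  d6:0  d7:0  d8:0 → peak 11
Job 5@3: d1:10  d2:8  d3:11  d4:9  d5:0  d6:0  d7:0  d8:0 → peak 11
Job 5@4: d1:10  d2:8  d3:8  d4:9  d5:3  d6:0  d7:0  d8:0 → peak 10
Job 5@5: d1:10  d2:8  d3:8  d4:6  d5:3  d6:3  d7:0  d8:0 → peak 10
Job 5@6: d1:10  d2:8  d3:8  d4:6  d5:0  d6:3  d7:3  d8:0 → peak 10
Best is Job 5@4, peak 10.

10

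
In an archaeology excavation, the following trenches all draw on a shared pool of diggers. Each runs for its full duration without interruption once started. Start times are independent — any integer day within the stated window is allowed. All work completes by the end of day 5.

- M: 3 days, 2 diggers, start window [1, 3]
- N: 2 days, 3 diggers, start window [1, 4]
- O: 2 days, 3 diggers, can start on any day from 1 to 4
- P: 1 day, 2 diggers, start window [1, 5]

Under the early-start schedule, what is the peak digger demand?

Early-start schedule: M@1, N@1, O@1, P@1.
Load per day: day 1: 10, day 2: 8, day 3: 2, day 4: 0, day 5: 0.
Peak is 10.

10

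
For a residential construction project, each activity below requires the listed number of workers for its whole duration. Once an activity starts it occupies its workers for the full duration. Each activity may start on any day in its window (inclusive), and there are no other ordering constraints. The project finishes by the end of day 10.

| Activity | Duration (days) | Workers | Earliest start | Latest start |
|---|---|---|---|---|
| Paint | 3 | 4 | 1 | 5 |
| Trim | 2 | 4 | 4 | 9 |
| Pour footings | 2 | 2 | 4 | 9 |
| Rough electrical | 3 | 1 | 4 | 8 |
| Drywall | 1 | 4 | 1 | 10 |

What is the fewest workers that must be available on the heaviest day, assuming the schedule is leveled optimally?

Early-start (Paint@1, Trim@4, Pour footings@4, Rough electrical@4, Drywall@1) gives peak 8: d1:8  d2:4  d3:4  d4:7  d5:7  d6:1  d7:0  d8:0  d9:0  d10:0.
Shift Pour footings→6, Rough electrical→6, Drywall→9.
Schedule Paint@1, Trim@4, Pour footings@6, Rough electrical@6, Drywall@9: d1:4  d2:4  d3:4  d4:4  d5:4  d6:3  d7:3  d8:1  d9:4  d10:0 — peak 4.
Total worker-days = 31 over 10 days ⇒ peak ≥ ⌈31/10⌉ = 4, so 4 is optimal.

4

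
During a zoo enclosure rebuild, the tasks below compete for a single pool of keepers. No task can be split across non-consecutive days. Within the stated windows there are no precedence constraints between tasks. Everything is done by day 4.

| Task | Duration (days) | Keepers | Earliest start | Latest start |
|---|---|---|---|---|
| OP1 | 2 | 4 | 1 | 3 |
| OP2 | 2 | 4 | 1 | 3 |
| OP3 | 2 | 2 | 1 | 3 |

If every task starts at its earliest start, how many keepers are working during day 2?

10

At early start, day 2 has: OP1, OP2, OP3.
Demand: 4 + 4 + 2 = 10.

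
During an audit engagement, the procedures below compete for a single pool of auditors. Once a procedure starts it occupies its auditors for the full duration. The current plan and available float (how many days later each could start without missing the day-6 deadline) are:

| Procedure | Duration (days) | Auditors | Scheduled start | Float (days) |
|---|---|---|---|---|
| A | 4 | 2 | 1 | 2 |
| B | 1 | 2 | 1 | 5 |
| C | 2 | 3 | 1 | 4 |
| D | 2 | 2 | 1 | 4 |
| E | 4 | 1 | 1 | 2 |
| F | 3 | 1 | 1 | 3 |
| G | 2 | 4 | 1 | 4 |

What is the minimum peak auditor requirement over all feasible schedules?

Early-start (A@1, B@1, C@1, D@1, E@1, F@1, G@1) gives peak 15: d1:15  d2:13  d3:4  d4:3  d5:0  d6:0.
Shift B→6, D→3, F→3, G→5.
Schedule A@1, B@6, C@1, D@3, E@1, F@3, G@5: d1:6  d2:6  d3:6  d4:6  d5:5  d6:6 — peak 6.
Total auditor-days = 35 over 6 days ⇒ peak ≥ ⌈35/6⌉ = 6, so 6 is optimal.

6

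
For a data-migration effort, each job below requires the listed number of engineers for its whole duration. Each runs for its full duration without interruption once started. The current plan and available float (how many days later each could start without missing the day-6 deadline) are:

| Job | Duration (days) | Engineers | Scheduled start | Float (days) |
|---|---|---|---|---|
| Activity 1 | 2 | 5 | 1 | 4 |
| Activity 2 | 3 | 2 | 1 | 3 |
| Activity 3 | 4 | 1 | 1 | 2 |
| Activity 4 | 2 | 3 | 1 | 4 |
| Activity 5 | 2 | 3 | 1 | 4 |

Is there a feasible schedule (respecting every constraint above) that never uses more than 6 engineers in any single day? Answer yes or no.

yes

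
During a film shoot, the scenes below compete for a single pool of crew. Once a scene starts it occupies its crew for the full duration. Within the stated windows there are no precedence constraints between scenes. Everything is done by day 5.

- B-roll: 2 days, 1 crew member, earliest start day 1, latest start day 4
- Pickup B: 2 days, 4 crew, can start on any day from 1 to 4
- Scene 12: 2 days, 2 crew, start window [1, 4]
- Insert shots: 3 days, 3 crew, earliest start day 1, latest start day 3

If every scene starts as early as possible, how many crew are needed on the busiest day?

10

Early-start schedule: B-roll@1, Pickup B@1, Scene 12@1, Insert shots@1.
Load per day: day 1: 10, day 2: 10, day 3: 3, day 4: 0, day 5: 0.
Peak is 10.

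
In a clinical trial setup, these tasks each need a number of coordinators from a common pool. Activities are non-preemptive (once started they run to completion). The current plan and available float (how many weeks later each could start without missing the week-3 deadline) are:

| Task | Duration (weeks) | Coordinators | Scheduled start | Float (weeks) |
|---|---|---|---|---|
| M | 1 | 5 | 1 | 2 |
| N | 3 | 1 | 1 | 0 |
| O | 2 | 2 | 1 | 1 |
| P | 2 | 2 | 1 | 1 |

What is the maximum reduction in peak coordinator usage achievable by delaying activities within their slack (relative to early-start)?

Early-start peak: w1:10  w2:5  w3:1 ⇒ 10.
Leveled (M@1, N@1, O@2, P@2): w1:6  w2:5  w3:5 ⇒ 6.
Reduction 10 − 6 = 4.

4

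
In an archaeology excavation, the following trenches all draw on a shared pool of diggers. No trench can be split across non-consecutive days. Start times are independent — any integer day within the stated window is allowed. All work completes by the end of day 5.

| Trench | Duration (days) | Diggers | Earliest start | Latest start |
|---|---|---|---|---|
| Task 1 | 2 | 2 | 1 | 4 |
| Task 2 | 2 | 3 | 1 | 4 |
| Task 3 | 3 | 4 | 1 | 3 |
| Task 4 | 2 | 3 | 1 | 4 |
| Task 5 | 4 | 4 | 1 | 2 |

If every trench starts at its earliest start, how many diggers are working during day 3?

At early start, day 3 has: Task 3, Task 5.
Demand: 4 + 4 = 8.

8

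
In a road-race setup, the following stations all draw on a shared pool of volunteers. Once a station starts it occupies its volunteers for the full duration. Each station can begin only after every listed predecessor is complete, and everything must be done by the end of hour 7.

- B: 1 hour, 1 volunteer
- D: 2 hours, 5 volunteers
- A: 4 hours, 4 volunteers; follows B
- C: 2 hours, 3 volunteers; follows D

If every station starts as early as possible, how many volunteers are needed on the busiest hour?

9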